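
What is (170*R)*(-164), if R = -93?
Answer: 2592840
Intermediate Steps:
(170*R)*(-164) = (170*(-93))*(-164) = -15810*(-164) = 2592840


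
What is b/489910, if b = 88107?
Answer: 88107/489910 ≈ 0.17984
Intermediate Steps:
b/489910 = 88107/489910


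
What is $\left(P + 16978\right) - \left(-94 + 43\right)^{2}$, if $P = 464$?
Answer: $14841$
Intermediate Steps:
$\left(P + 16978\right) - \left(-94 + 43\right)^{2} = \left(464 + 16978\right) - \left(-94 + 43\right)^{2} = 17442 - \left(-51\right)^{2} = 17442 - 2601 = 14841$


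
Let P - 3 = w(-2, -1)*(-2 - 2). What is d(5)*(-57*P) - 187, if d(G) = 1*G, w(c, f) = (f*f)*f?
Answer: -2182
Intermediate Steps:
w(c, f) = f³ (w(c, f) = f²*f = f³)
d(G) = G
P = 7 (P = 3 + (-1)³*(-2 - 2) = 3 - 1*(-4) = 3 + 4 = 7)
d(5)*(-57*P) - 187 = 5*(-57*7) - 187 = 5*(-399) - 187 = -1995 - 187 = -2182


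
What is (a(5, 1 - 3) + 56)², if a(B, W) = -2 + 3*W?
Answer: 2304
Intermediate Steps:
(a(5, 1 - 3) + 56)² = ((-2 + 3*(1 - 3)) + 56)² = ((-2 + 3*(-2)) + 56)² = ((-2 - 6) + 56)² = (-8 + 56)² = 48² = 2304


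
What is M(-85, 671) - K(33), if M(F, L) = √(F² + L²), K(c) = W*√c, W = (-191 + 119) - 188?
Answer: √457466 + 260*√33 ≈ 2169.9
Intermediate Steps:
W = -260 (W = -72 - 188 = -260)
K(c) = -260*√c
M(-85, 671) - K(33) = √((-85)² + 671²) - (-260)*√33 = √(7225 + 450241) + 260*√33 = √457466 + 260*√33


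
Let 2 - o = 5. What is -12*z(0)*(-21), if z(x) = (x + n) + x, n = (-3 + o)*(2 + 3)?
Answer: -7560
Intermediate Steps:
o = -3 (o = 2 - 1*5 = 2 - 5 = -3)
n = -30 (n = (-3 - 3)*(2 + 3) = -6*5 = -30)
z(x) = -30 + 2*x (z(x) = (x - 30) + x = (-30 + x) + x = -30 + 2*x)
-12*z(0)*(-21) = -12*(-30 + 2*0)*(-21) = -12*(-30 + 0)*(-21) = -12*(-30)*(-21) = 360*(-21) = -7560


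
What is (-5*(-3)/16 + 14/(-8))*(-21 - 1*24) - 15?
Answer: 345/16 ≈ 21.563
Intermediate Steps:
(-5*(-3)/16 + 14/(-8))*(-21 - 1*24) - 15 = (15*(1/16) + 14*(-⅛))*(-21 - 24) - 15 = (15/16 - 7/4)*(-45) - 15 = -13/16*(-45) - 15 = 585/16 - 15 = 345/16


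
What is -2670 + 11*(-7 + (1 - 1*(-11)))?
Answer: -2615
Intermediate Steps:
-2670 + 11*(-7 + (1 - 1*(-11))) = -2670 + 11*(-7 + (1 + 11)) = -2670 + 11*(-7 + 12) = -2670 + 11*5 = -2670 + 55 = -2615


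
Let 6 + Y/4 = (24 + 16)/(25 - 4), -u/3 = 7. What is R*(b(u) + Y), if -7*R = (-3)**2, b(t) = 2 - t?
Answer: -417/49 ≈ -8.5102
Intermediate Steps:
u = -21 (u = -3*7 = -21)
R = -9/7 (R = -1/7*(-3)**2 = -1/7*9 = -9/7 ≈ -1.2857)
Y = -344/21 (Y = -24 + 4*((24 + 16)/(25 - 4)) = -24 + 4*(40/21) = -24 + 160/21 = -344/21 ≈ -16.381)
R*(b(u) + Y) = -9*((2 - 1*(-21)) - 344/21)/7 = -9*((2 + 21) - 344/21)/7 = -9*(23 - 344/21)/7 = -9/7*139/21 = -417/49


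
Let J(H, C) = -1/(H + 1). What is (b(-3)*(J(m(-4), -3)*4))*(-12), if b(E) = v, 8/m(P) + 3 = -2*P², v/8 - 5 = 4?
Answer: 4480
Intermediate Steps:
v = 72 (v = 40 + 8*4 = 40 + 32 = 72)
m(P) = 8/(-3 - 2*P²)
J(H, C) = -1/(1 + H)
b(E) = 72
(b(-3)*(J(m(-4), -3)*4))*(-12) = (72*(-1/(1 - 8/(3 + 2*(-4)²))*4))*(-12) = (72*(-1/(1 - 8/(3 + 2*16))*4))*(-12) = (72*(-1/(1 - 8/(3 + 32))*4))*(-12) = (72*(-1/(1 - 8/35)*4))*(-12) = (72*(-1/27/35*4))*(-12) = (72*(-1*35/27*4))*(-12) = (72*(-35/27*4))*(-12) = (72*(-140/27))*(-12) = -1120/3*(-12) = 4480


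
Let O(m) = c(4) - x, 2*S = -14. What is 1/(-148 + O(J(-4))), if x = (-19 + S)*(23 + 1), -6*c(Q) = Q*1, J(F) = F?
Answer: 3/1426 ≈ 0.0021038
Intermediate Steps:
S = -7 (S = (½)*(-14) = -7)
c(Q) = -Q/6
x = -624 (x = (-19 - 7)*(23 + 1) = -26*24 = -624)
O(m) = 1870/3 (O(m) = -⅙*4 - 1*(-624) = -⅔ + 624 = 1870/3)
1/(-148 + O(J(-4))) = 1/(-148 + 1870/3) = 1/(1426/3) = 3/1426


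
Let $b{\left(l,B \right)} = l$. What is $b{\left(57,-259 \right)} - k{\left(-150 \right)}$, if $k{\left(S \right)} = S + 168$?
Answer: $39$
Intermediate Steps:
$k{\left(S \right)} = 168 + S$
$b{\left(57,-259 \right)} - k{\left(-150 \right)} = 57 - \left(168 - 150\right) = 57 - 18 = 39$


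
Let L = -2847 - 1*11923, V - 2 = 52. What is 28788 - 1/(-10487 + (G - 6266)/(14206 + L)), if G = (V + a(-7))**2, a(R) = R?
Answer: 170154670032/5910611 ≈ 28788.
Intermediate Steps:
V = 54 (V = 2 + 52 = 54)
G = 2209 (G = (54 - 7)**2 = 47**2 = 2209)
L = -14770 (L = -2847 - 11923 = -14770)
28788 - 1/(-10487 + (G - 6266)/(14206 + L)) = 28788 - 1/(-10487 + (2209 - 6266)/(14206 - 14770)) = 28788 - 1/(-10487 - 4057/(-564)) = 28788 - 1/(-10487 - 4057*(-1/564)) = 28788 - 1/(-10487 + 4057/564) = 28788 - 1/(-5910611/564) = 28788 - 1*(-564/5910611) = 28788 + 564/5910611 = 170154670032/5910611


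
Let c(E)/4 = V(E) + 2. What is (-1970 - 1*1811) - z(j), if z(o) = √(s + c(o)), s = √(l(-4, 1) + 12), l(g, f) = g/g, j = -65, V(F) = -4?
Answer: -3781 - I*√(8 - √13) ≈ -3781.0 - 2.0963*I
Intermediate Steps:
c(E) = -8 (c(E) = 4*(-4 + 2) = 4*(-2) = -8)
l(g, f) = 1
s = √13 (s = √(1 + 12) = √13 ≈ 3.6056)
z(o) = √(-8 + √13) (z(o) = √(√13 - 8) = √(-8 + √13))
(-1970 - 1*1811) - z(j) = (-1970 - 1*1811) - √(-8 + √13) = (-1970 - 1811) - √(-8 + √13) = -3781 - √(-8 + √13)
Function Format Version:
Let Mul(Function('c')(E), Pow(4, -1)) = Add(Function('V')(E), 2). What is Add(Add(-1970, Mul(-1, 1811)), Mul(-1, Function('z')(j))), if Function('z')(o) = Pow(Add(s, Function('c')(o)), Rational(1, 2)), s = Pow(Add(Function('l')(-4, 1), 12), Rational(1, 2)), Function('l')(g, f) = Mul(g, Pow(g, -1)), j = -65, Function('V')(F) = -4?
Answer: Add(-3781, Mul(-1, I, Pow(Add(8, Mul(-1, Pow(13, Rational(1, 2)))), Rational(1, 2)))) ≈ Add(-3781.0, Mul(-2.0963, I))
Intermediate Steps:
Function('c')(E) = -8 (Function('c')(E) = Mul(4, Add(-4, 2)) = Mul(4, -2) = -8)
Function('l')(g, f) = 1
s = Pow(13, Rational(1, 2)) (s = Pow(Add(1, 12), Rational(1, 2)) = Pow(13, Rational(1, 2)) ≈ 3.6056)
Function('z')(o) = Pow(Add(-8, Pow(13, Rational(1, 2))), Rational(1, 2)) (Function('z')(o) = Pow(Add(Pow(13, Rational(1, 2)), -8), Rational(1, 2)) = Pow(Add(-8, Pow(13, Rational(1, 2))), Rational(1, 2)))
Add(Add(-1970, Mul(-1, 1811)), Mul(-1, Function('z')(j))) = Add(Add(-1970, Mul(-1, 1811)), Mul(-1, Pow(Add(-8, Pow(13, Rational(1, 2))), Rational(1, 2)))) = Add(Add(-1970, -1811), Mul(-1, Pow(Add(-8, Pow(13, Rational(1, 2))), Rational(1, 2)))) = Add(-3781, Mul(-1, Pow(Add(-8, Pow(13, Rational(1, 2))), Rational(1, 2))))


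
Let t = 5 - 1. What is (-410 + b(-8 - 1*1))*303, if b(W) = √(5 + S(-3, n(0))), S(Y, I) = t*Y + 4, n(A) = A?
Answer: -124230 + 303*I*√3 ≈ -1.2423e+5 + 524.81*I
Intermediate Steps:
t = 4
S(Y, I) = 4 + 4*Y (S(Y, I) = 4*Y + 4 = 4 + 4*Y)
b(W) = I*√3 (b(W) = √(5 + (4 + 4*(-3))) = √(5 + (4 - 12)) = √(5 - 8) = √(-3) = I*√3)
(-410 + b(-8 - 1*1))*303 = (-410 + I*√3)*303 = -124230 + 303*I*√3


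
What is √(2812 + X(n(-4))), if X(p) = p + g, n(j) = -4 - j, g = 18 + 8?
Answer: √2838 ≈ 53.273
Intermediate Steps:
g = 26
X(p) = 26 + p (X(p) = p + 26 = 26 + p)
√(2812 + X(n(-4))) = √(2812 + (26 + (-4 - 1*(-4)))) = √(2812 + (26 + (-4 + 4))) = √(2812 + (26 + 0)) = √(2812 + 26) = √2838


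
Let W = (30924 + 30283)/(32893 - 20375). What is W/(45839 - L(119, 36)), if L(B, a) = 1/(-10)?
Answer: 306035/2869069269 ≈ 0.00010667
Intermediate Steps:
W = 61207/12518 ≈ 4.8895
L(B, a) = -⅒
W/(45839 - L(119, 36)) = 61207/(12518*(45839 - 1*(-⅒))) = 61207/(12518*(45839 + ⅒)) = 61207/(12518*(458391/10)) = (61207/12518)*(10/458391) = 306035/2869069269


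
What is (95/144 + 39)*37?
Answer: 211307/144 ≈ 1467.4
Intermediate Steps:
(95/144 + 39)*37 = (5711/144)*37 = 211307/144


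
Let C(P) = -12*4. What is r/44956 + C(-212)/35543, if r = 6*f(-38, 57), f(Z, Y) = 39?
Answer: 3079587/798935554 ≈ 0.0038546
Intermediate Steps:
C(P) = -48
r = 234 (r = 6*39 = 234)
r/44956 + C(-212)/35543 = 234/44956 - 48/35543 = 234*(1/44956) - 48*1/35543 = 117/22478 - 48/35543 = 3079587/798935554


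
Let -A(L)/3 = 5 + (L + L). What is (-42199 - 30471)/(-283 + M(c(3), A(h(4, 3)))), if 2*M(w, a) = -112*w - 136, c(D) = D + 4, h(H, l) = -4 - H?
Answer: 72670/743 ≈ 97.806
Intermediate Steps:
c(D) = 4 + D
A(L) = -15 - 6*L (A(L) = -3*(5 + (L + L)) = -3*(5 + 2*L) = -15 - 6*L)
M(w, a) = -68 - 56*w (M(w, a) = (-112*w - 136)/2 = (-136 - 112*w)/2 = -68 - 56*w)
(-42199 - 30471)/(-283 + M(c(3), A(h(4, 3)))) = (-42199 - 30471)/(-283 + (-68 - 56*(4 + 3))) = -72670/(-283 + (-68 - 56*7)) = -72670/(-283 + (-68 - 392)) = -72670/(-283 - 460) = -72670/(-743) = -72670*(-1/743) = 72670/743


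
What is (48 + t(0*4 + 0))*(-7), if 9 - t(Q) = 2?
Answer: -385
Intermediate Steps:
t(Q) = 7 (t(Q) = 9 - 1*2 = 9 - 2 = 7)
(48 + t(0*4 + 0))*(-7) = (48 + 7)*(-7) = 55*(-7) = -385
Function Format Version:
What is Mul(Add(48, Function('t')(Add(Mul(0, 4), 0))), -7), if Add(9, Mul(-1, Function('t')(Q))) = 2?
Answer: -385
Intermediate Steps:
Function('t')(Q) = 7 (Function('t')(Q) = Add(9, Mul(-1, 2)) = Add(9, -2) = 7)
Mul(Add(48, Function('t')(Add(Mul(0, 4), 0))), -7) = Mul(Add(48, 7), -7) = Mul(55, -7) = -385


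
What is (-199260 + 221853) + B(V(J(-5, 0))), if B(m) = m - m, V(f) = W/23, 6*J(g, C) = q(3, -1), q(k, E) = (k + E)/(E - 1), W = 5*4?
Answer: 22593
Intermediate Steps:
W = 20
q(k, E) = (E + k)/(-1 + E)
J(g, C) = -⅙ (J(g, C) = ((-1 + 3)/(-1 - 1))/6 = (2/(-2))/6 = (-½*2)/6 = (⅙)*(-1) = -⅙)
V(f) = 20/23
B(m) = 0
(-199260 + 221853) + B(V(J(-5, 0))) = (-199260 + 221853) + 0 = 22593 + 0 = 22593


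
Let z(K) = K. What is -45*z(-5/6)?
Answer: 75/2 ≈ 37.500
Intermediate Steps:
-45*z(-5/6) = -(-225)/6 = -45*(-⅚) = 75/2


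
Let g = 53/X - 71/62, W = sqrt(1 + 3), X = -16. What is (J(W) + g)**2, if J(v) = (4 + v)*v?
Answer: 13995081/246016 ≈ 56.887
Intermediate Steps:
W = 2 (W = sqrt(4) = 2)
J(v) = v*(4 + v)
g = -2211/496 (g = 53/(-16) - 71/62 = 53*(-1/16) - 71*1/62 = -53/16 - 71/62 = -2211/496 ≈ -4.4577)
(J(W) + g)**2 = (2*(4 + 2) - 2211/496)**2 = (2*6 - 2211/496)**2 = (12 - 2211/496)**2 = (3741/496)**2 = 13995081/246016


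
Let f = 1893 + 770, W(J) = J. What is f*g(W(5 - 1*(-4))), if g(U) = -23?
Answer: -61249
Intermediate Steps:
f = 2663
f*g(W(5 - 1*(-4))) = 2663*(-23) = -61249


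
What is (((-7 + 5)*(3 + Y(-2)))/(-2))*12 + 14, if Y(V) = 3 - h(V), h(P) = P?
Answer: 110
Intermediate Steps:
Y(V) = 3 - V
(((-7 + 5)*(3 + Y(-2)))/(-2))*12 + 14 = (((-7 + 5)*(3 + (3 - 1*(-2))))/(-2))*12 + 14 = (-2*(3 + (3 + 2))*(-1/2))*12 + 14 = (-2*(3 + 5)*(-1/2))*12 + 14 = (-2*8*(-1/2))*12 + 14 = -16*(-1/2)*12 + 14 = 8*12 + 14 = 96 + 14 = 110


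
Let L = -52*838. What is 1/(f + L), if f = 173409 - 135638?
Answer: -1/5805 ≈ -0.00017227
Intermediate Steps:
L = -43576
f = 37771
1/(f + L) = 1/(37771 - 43576) = 1/(-5805) = -1/5805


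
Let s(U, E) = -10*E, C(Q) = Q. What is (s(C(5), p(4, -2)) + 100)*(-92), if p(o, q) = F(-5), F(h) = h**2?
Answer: 13800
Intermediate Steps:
p(o, q) = 25 (p(o, q) = (-5)**2 = 25)
(s(C(5), p(4, -2)) + 100)*(-92) = (-10*25 + 100)*(-92) = (-250 + 100)*(-92) = -150*(-92) = 13800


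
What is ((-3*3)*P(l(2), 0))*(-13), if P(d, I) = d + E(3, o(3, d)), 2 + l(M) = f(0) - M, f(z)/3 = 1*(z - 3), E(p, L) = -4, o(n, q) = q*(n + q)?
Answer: -1989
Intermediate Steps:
f(z) = -9 + 3*z (f(z) = 3*(1*(z - 3)) = 3*(1*(-3 + z)) = 3*(-3 + z) = -9 + 3*z)
l(M) = -11 - M (l(M) = -2 + ((-9 + 3*0) - M) = -2 + ((-9 + 0) - M) = -2 + (-9 - M) = -11 - M)
P(d, I) = -4 + d (P(d, I) = d - 4 = -4 + d)
((-3*3)*P(l(2), 0))*(-13) = ((-3*3)*(-4 + (-11 - 1*2)))*(-13) = -9*(-4 + (-11 - 2))*(-13) = -9*(-4 - 13)*(-13) = -9*(-17)*(-13) = 153*(-13) = -1989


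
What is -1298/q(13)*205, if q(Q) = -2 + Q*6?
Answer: -133045/38 ≈ -3501.2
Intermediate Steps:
q(Q) = -2 + 6*Q
-1298/q(13)*205 = -1298/(-2 + 6*13)*205 = -1298/(-2 + 78)*205 = -1298/76*205 = -1298*1/76*205 = -649/38*205 = -133045/38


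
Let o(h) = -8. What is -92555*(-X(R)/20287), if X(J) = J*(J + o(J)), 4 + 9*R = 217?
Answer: 308856035/182583 ≈ 1691.6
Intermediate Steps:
R = 71/3 (R = -4/9 + (1/9)*217 = -4/9 + 217/9 = 71/3 ≈ 23.667)
X(J) = J*(-8 + J) (X(J) = J*(J - 8) = J*(-8 + J))
-92555*(-X(R)/20287) = -92555/((-20287*3/(71*(-8 + 71/3)))) = -92555/((-20287/((71/3)*(47/3)))) = -92555/((-20287/3337/9)) = -92555/((-20287*9/3337)) = -92555/(-182583/3337) = -92555*(-3337/182583) = 308856035/182583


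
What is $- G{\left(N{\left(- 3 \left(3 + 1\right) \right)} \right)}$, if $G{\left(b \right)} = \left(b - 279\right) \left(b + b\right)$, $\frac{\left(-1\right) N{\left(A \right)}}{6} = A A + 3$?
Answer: $-2048004$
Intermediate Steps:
$N{\left(A \right)} = -18 - 6 A^{2}$ ($N{\left(A \right)} = - 6 \left(A A + 3\right) = - 6 \left(A^{2} + 3\right) = - 6 \left(3 + A^{2}\right) = -18 - 6 A^{2}$)
$G{\left(b \right)} = 2 b \left(-279 + b\right)$ ($G{\left(b \right)} = \left(-279 + b\right) 2 b = 2 b \left(-279 + b\right)$)
$- G{\left(N{\left(- 3 \left(3 + 1\right) \right)} \right)} = - 2 \left(-18 - 6 \left(- 3 \left(3 + 1\right)\right)^{2}\right) \left(-279 - \left(18 + 6 \left(- 3 \left(3 + 1\right)\right)^{2}\right)\right) = - 2 \left(-18 - 6 \left(\left(-3\right) 4\right)^{2}\right) \left(-279 - \left(18 + 6 \left(\left(-3\right) 4\right)^{2}\right)\right) = - 2 \left(-18 - 6 \left(-12\right)^{2}\right) \left(-279 - \left(18 + 6 \left(-12\right)^{2}\right)\right) = - 2 \left(-18 - 864\right) \left(-279 - 882\right) = - 2 \left(-882\right) \left(-279 - 882\right) = - 2 \left(-882\right) \left(-1161\right) = \left(-1\right) 2048004 = -2048004$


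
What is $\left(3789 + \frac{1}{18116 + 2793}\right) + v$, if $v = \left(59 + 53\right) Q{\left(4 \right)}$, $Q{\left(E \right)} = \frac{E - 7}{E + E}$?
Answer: $\frac{78346024}{20909} \approx 3747.0$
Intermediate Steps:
$Q{\left(E \right)} = \frac{-7 + E}{2 E}$
$v = -42$ ($v = \left(59 + 53\right) \frac{-7 + 4}{2 \cdot 4} = 112 \cdot \frac{1}{2} \cdot \frac{1}{4} \left(-3\right) = 112 \left(- \frac{3}{8}\right) = -42$)
$\left(3789 + \frac{1}{18116 + 2793}\right) + v = \left(3789 + \frac{1}{18116 + 2793}\right) - 42 = \left(3789 + \frac{1}{20909}\right) - 42 = \frac{79224202}{20909} - 42 = \frac{78346024}{20909}$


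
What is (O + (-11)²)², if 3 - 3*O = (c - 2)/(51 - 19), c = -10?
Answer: 954529/64 ≈ 14915.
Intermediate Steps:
O = 9/8 (O = 1 - (-10 - 2)/(3*(51 - 19)) = 1 - (-4)/32 = 1 - ⅓*(-3/8) = 1 + ⅛ = 9/8 ≈ 1.1250)
(O + (-11)²)² = (9/8 + (-11)²)² = (9/8 + 121)² = (977/8)² = 954529/64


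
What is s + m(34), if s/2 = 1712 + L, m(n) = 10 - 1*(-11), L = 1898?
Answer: 7241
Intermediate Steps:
m(n) = 21 (m(n) = 10 + 11 = 21)
s = 7220 (s = 2*(1712 + 1898) = 2*3610 = 7220)
s + m(34) = 7220 + 21 = 7241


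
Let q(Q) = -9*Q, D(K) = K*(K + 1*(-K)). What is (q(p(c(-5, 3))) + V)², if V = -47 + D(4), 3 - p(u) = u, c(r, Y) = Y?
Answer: 2209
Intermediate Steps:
D(K) = 0 (D(K) = K*(K - K) = K*0 = 0)
p(u) = 3 - u
V = -47 (V = -47 + 0 = -47)
(q(p(c(-5, 3))) + V)² = (-9*(3 - 1*3) - 47)² = (-9*(3 - 3) - 47)² = (-9*0 - 47)² = (0 - 47)² = (-47)² = 2209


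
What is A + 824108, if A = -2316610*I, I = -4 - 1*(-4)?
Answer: 824108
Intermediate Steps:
I = 0 (I = -4 + 4 = 0)
A = 0 (A = -2316610*0 = 0)
A + 824108 = 0 + 824108 = 824108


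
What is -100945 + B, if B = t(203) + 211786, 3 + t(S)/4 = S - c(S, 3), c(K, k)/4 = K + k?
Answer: 108345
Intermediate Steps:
c(K, k) = 4*K + 4*k (c(K, k) = 4*(K + k) = 4*K + 4*k)
t(S) = -60 - 12*S (t(S) = -12 + 4*(S - (4*S + 4*3)) = -12 + 4*(S - (4*S + 12)) = -12 + 4*(S - (12 + 4*S)) = -12 + 4*(S + (-12 - 4*S)) = -12 + 4*(-12 - 3*S) = -12 + (-48 - 12*S) = -60 - 12*S)
B = 209290 (B = (-60 - 12*203) + 211786 = (-60 - 2436) + 211786 = -2496 + 211786 = 209290)
-100945 + B = -100945 + 209290 = 108345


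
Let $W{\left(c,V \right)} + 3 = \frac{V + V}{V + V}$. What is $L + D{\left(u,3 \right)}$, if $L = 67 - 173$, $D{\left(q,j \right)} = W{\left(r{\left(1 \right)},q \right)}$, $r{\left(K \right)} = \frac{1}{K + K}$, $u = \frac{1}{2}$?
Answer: $-108$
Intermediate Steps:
$u = \frac{1}{2} \approx 0.5$
$r{\left(K \right)} = \frac{1}{2 K}$
$W{\left(c,V \right)} = -2$ ($W{\left(c,V \right)} = -3 + \frac{V + V}{V + V} = -3 + \frac{2 V}{2 V} = -3 + 2 V \frac{1}{2 V} = -3 + 1 = -2$)
$D{\left(q,j \right)} = -2$
$L = -106$
$L + D{\left(u,3 \right)} = -106 - 2 = -108$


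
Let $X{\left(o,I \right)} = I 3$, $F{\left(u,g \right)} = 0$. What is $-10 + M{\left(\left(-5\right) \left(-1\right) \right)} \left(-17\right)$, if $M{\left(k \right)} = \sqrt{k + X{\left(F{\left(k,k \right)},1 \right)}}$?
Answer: $-10 - 34 \sqrt{2} \approx -58.083$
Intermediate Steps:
$X{\left(o,I \right)} = 3 I$
$M{\left(k \right)} = \sqrt{3 + k}$ ($M{\left(k \right)} = \sqrt{k + 3 \cdot 1} = \sqrt{k + 3} = \sqrt{3 + k}$)
$-10 + M{\left(\left(-5\right) \left(-1\right) \right)} \left(-17\right) = -10 + \sqrt{3 - -5} \left(-17\right) = -10 + \sqrt{3 + 5} \left(-17\right) = -10 + \sqrt{8} \left(-17\right) = -10 + 2 \sqrt{2} \left(-17\right) = -10 - 34 \sqrt{2}$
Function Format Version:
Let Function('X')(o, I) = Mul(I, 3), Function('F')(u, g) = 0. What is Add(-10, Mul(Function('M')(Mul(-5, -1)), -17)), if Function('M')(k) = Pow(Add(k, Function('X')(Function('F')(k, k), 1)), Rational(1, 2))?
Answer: Add(-10, Mul(-34, Pow(2, Rational(1, 2)))) ≈ -58.083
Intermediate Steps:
Function('X')(o, I) = Mul(3, I)
Function('M')(k) = Pow(Add(3, k), Rational(1, 2)) (Function('M')(k) = Pow(Add(k, Mul(3, 1)), Rational(1, 2)) = Pow(Add(k, 3), Rational(1, 2)) = Pow(Add(3, k), Rational(1, 2)))
Add(-10, Mul(Function('M')(Mul(-5, -1)), -17)) = Add(-10, Mul(Pow(Add(3, Mul(-5, -1)), Rational(1, 2)), -17)) = Add(-10, Mul(Pow(Add(3, 5), Rational(1, 2)), -17)) = Add(-10, Mul(Pow(8, Rational(1, 2)), -17)) = Add(-10, Mul(Mul(2, Pow(2, Rational(1, 2))), -17)) = Add(-10, Mul(-34, Pow(2, Rational(1, 2))))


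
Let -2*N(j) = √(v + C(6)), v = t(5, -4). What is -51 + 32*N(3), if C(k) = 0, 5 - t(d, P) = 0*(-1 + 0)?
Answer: -51 - 16*√5 ≈ -86.777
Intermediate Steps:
t(d, P) = 5 (t(d, P) = 5 - 0*(-1 + 0) = 5 - 0*(-1) = 5 - 1*0 = 5 + 0 = 5)
v = 5
N(j) = -√5/2 (N(j) = -√(5 + 0)/2 = -√5/2)
-51 + 32*N(3) = -51 + 32*(-√5/2) = -51 - 16*√5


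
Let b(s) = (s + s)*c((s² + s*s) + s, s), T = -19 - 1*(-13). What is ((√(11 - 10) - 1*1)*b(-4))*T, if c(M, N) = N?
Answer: 0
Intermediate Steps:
T = -6 (T = -19 + 13 = -6)
b(s) = 2*s² (b(s) = (s + s)*s = (2*s)*s = 2*s²)
((√(11 - 10) - 1*1)*b(-4))*T = ((√(11 - 10) - 1*1)*(2*(-4)²))*(-6) = ((√1 - 1)*(2*16))*(-6) = ((1 - 1)*32)*(-6) = (0*32)*(-6) = 0*(-6) = 0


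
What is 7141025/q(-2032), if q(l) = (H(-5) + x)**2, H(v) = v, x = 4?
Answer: 7141025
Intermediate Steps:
q(l) = 1 (q(l) = (-5 + 4)**2 = (-1)**2 = 1)
7141025/q(-2032) = 7141025/1 = 7141025*1 = 7141025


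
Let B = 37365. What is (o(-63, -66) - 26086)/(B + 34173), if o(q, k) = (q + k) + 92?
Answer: -26123/71538 ≈ -0.36516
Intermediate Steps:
o(q, k) = 92 + k + q (o(q, k) = (k + q) + 92 = 92 + k + q)
(o(-63, -66) - 26086)/(B + 34173) = ((92 - 66 - 63) - 26086)/(37365 + 34173) = (-37 - 26086)/71538 = -26123*1/71538 = -26123/71538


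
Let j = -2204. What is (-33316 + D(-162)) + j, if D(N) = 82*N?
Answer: -48804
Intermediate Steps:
(-33316 + D(-162)) + j = (-33316 + 82*(-162)) - 2204 = (-33316 - 13284) - 2204 = -46600 - 2204 = -48804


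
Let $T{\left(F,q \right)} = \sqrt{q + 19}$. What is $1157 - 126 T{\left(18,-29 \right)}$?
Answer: $1157 - 126 i \sqrt{10} \approx 1157.0 - 398.45 i$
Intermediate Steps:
$T{\left(F,q \right)} = \sqrt{19 + q}$
$1157 - 126 T{\left(18,-29 \right)} = 1157 - 126 \sqrt{19 - 29} = 1157 - 126 \sqrt{-10} = 1157 - 126 i \sqrt{10}$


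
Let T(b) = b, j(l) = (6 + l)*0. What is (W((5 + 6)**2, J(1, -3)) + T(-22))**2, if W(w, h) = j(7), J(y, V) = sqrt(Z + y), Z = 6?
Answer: 484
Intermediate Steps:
j(l) = 0
J(y, V) = sqrt(6 + y)
W(w, h) = 0
(W((5 + 6)**2, J(1, -3)) + T(-22))**2 = (0 - 22)**2 = (-22)**2 = 484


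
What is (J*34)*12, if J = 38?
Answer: 15504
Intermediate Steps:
(J*34)*12 = (38*34)*12 = 1292*12 = 15504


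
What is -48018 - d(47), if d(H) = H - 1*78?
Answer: -47987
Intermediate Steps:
d(H) = -78 + H (d(H) = H - 78 = -78 + H)
-48018 - d(47) = -48018 - (-78 + 47) = -48018 - 1*(-31) = -48018 + 31 = -47987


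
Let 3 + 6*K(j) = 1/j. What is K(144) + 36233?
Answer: 31304881/864 ≈ 36233.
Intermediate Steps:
K(j) = -½ + 1/(6*j)
K(144) + 36233 = (⅙)*(1 - 3*144)/144 + 36233 = (⅙)*(1/144)*(1 - 432) + 36233 = (⅙)*(1/144)*(-431) + 36233 = -431/864 + 36233 = 31304881/864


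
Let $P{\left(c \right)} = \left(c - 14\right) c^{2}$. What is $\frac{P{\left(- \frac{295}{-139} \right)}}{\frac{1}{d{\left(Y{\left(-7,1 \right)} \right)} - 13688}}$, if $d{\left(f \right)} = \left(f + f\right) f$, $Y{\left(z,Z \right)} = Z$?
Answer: $\frac{1966380871650}{2685619} \approx 7.3219 \cdot 10^{5}$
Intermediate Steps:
$d{\left(f \right)} = 2 f^{2}$ ($d{\left(f \right)} = 2 f f = 2 f^{2}$)
$P{\left(c \right)} = c^{2} \left(-14 + c\right)$ ($P{\left(c \right)} = \left(c - 14\right) c^{2} = \left(-14 + c\right) c^{2} = c^{2} \left(-14 + c\right)$)
$\frac{P{\left(- \frac{295}{-139} \right)}}{\frac{1}{d{\left(Y{\left(-7,1 \right)} \right)} - 13688}} = \frac{\left(- \frac{295}{-139}\right)^{2} \left(-14 - \frac{295}{-139}\right)}{\frac{1}{2 \cdot 1^{2} - 13688}} = \frac{\left(\left(-295\right) \left(- \frac{1}{139}\right)\right)^{2} \left(-14 - - \frac{295}{139}\right)}{\frac{1}{2 \cdot 1 - 13688}} = \frac{\left(\frac{295}{139}\right)^{2} \left(-14 + \frac{295}{139}\right)}{\frac{1}{2 - 13688}} = \frac{\frac{87025}{19321} \left(- \frac{1651}{139}\right)}{\frac{1}{-13686}} = - \frac{143678275}{2685619 \left(- \frac{1}{13686}\right)} = \left(- \frac{143678275}{2685619}\right) \left(-13686\right) = \frac{1966380871650}{2685619}$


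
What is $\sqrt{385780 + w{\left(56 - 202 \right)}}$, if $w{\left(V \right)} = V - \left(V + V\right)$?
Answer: $\sqrt{385926} \approx 621.23$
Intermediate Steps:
$w{\left(V \right)} = - V$ ($w{\left(V \right)} = V - 2 V = - V$)
$\sqrt{385780 + w{\left(56 - 202 \right)}} = \sqrt{385780 - \left(56 - 202\right)} = \sqrt{385780 - -146} = \sqrt{385780 + 146} = \sqrt{385926}$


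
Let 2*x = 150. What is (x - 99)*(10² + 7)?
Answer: -2568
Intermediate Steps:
x = 75 (x = (½)*150 = 75)
(x - 99)*(10² + 7) = (75 - 99)*(10² + 7) = -24*(100 + 7) = -24*107 = -2568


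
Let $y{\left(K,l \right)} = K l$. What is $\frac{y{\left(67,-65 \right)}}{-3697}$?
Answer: $\frac{4355}{3697} \approx 1.178$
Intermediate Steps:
$\frac{y{\left(67,-65 \right)}}{-3697} = \frac{67 \left(-65\right)}{-3697} = \left(-4355\right) \left(- \frac{1}{3697}\right) = \frac{4355}{3697}$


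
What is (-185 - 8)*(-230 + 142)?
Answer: 16984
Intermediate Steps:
(-185 - 8)*(-230 + 142) = -193*(-88) = 16984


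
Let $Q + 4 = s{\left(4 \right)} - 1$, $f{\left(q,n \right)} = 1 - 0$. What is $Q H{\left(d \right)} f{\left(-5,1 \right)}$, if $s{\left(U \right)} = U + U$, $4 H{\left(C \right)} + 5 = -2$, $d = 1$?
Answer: $- \frac{21}{4} \approx -5.25$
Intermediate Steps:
$H{\left(C \right)} = - \frac{7}{4}$ ($H{\left(C \right)} = - \frac{5}{4} + \frac{1}{4} \left(-2\right) = - \frac{5}{4} - \frac{1}{2} = - \frac{7}{4}$)
$s{\left(U \right)} = 2 U$
$f{\left(q,n \right)} = 1$ ($f{\left(q,n \right)} = 1 + 0 = 1$)
$Q = 3$ ($Q = -4 + \left(2 \cdot 4 - 1\right) = -4 + \left(8 - 1\right) = -4 + 7 = 3$)
$Q H{\left(d \right)} f{\left(-5,1 \right)} = 3 \left(- \frac{7}{4}\right) 1 = \left(- \frac{21}{4}\right) 1 = - \frac{21}{4}$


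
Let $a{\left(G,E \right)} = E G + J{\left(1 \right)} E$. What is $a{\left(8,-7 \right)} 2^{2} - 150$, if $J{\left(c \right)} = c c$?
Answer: $-402$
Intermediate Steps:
$J{\left(c \right)} = c^{2}$
$a{\left(G,E \right)} = E + E G$ ($a{\left(G,E \right)} = E G + 1^{2} E = E G + 1 E = E G + E = E + E G$)
$a{\left(8,-7 \right)} 2^{2} - 150 = - 7 \left(1 + 8\right) 2^{2} - 150 = \left(-7\right) 9 \cdot 4 - 150 = \left(-63\right) 4 - 150 = -252 - 150 = -402$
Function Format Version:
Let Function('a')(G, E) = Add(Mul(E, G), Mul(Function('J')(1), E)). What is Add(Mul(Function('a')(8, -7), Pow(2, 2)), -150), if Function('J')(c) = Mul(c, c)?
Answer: -402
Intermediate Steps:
Function('J')(c) = Pow(c, 2)
Function('a')(G, E) = Add(E, Mul(E, G)) (Function('a')(G, E) = Add(Mul(E, G), Mul(Pow(1, 2), E)) = Add(Mul(E, G), Mul(1, E)) = Add(Mul(E, G), E) = Add(E, Mul(E, G)))
Add(Mul(Function('a')(8, -7), Pow(2, 2)), -150) = Add(Mul(Mul(-7, Add(1, 8)), Pow(2, 2)), -150) = Add(Mul(Mul(-7, 9), 4), -150) = Add(Mul(-63, 4), -150) = Add(-252, -150) = -402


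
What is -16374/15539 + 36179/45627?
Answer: -184911017/708997953 ≈ -0.26081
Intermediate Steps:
-16374/15539 + 36179/45627 = -184911017/708997953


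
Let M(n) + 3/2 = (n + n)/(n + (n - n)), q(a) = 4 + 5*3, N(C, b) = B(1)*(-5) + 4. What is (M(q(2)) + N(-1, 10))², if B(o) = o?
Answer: ¼ ≈ 0.25000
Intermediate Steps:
N(C, b) = -1 (N(C, b) = 1*(-5) + 4 = -5 + 4 = -1)
q(a) = 19 (q(a) = 4 + 15 = 19)
M(n) = ½ (M(n) = -3/2 + (n + n)/(n + (n - n)) = -3/2 + (2*n)/(n + 0) = -3/2 + (2*n)/n = -3/2 + 2 = ½)
(M(q(2)) + N(-1, 10))² = (½ - 1)² = (-½)² = ¼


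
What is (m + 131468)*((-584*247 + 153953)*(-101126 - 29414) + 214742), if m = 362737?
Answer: -625997591823390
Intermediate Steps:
(m + 131468)*((-584*247 + 153953)*(-101126 - 29414) + 214742) = (362737 + 131468)*((-584*247 + 153953)*(-101126 - 29414) + 214742) = 494205*((-144248 + 153953)*(-130540) + 214742) = 494205*(9705*(-130540) + 214742) = 494205*(-1266890700 + 214742) = 494205*(-1266675958) = -625997591823390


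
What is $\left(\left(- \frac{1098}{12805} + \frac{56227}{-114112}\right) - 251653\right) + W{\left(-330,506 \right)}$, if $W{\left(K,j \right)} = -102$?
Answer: $- \frac{367866298582511}{1461204160} \approx -2.5176 \cdot 10^{5}$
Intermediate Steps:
$\left(\left(- \frac{1098}{12805} + \frac{56227}{-114112}\right) - 251653\right) + W{\left(-330,506 \right)} = \left(\left(- \frac{1098}{12805} + \frac{56227}{-114112}\right) - 251653\right) - 102 = \left(\left(\left(-1098\right) \frac{1}{12805} + 56227 \left(- \frac{1}{114112}\right)\right) - 251653\right) - 102 = \left(\left(- \frac{1098}{12805} - \frac{56227}{114112}\right) - 251653\right) - 102 = \left(- \frac{845281711}{1461204160} - 251653\right) - 102 = - \frac{367717255758191}{1461204160} - 102 = - \frac{367866298582511}{1461204160}$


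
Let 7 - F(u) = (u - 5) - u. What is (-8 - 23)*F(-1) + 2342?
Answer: 1970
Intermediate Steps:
F(u) = 12 (F(u) = 7 - ((u - 5) - u) = 7 - ((-5 + u) - u) = 7 - 1*(-5) = 7 + 5 = 12)
(-8 - 23)*F(-1) + 2342 = (-8 - 23)*12 + 2342 = -31*12 + 2342 = -372 + 2342 = 1970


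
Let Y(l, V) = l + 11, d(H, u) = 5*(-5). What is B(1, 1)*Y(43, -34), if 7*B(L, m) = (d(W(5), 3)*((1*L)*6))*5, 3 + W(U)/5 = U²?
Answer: -40500/7 ≈ -5785.7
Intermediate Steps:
W(U) = -15 + 5*U²
d(H, u) = -25
Y(l, V) = 11 + l
B(L, m) = -750*L/7 (B(L, m) = (-25*1*L*6*5)/7 = (-25*L*6*5)/7 = (-150*L*5)/7 = (-750*L)/7 = -750*L/7)
B(1, 1)*Y(43, -34) = (-750/7*1)*(11 + 43) = -750/7*54 = -40500/7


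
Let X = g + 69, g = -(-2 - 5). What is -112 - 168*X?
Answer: -12880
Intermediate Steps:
g = 7 (g = -1*(-7) = 7)
X = 76 (X = 7 + 69 = 76)
-112 - 168*X = -112 - 168*76 = -112 - 12768 = -12880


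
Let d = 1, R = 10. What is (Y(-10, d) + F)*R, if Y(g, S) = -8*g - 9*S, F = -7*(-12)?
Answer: 1550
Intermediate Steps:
F = 84 (F = -1*(-84) = 84)
Y(g, S) = -9*S - 8*g
(Y(-10, d) + F)*R = ((-9*1 - 8*(-10)) + 84)*10 = ((-9 + 80) + 84)*10 = (71 + 84)*10 = 155*10 = 1550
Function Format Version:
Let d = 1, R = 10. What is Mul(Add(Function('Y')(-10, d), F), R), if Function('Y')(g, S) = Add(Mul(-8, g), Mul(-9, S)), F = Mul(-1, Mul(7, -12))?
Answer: 1550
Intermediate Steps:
F = 84 (F = Mul(-1, -84) = 84)
Function('Y')(g, S) = Add(Mul(-9, S), Mul(-8, g))
Mul(Add(Function('Y')(-10, d), F), R) = Mul(Add(Add(Mul(-9, 1), Mul(-8, -10)), 84), 10) = Mul(Add(Add(-9, 80), 84), 10) = Mul(Add(71, 84), 10) = Mul(155, 10) = 1550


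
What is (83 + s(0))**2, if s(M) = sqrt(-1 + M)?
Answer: (83 + I)**2 ≈ 6888.0 + 166.0*I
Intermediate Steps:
(83 + s(0))**2 = (83 + sqrt(-1 + 0))**2 = (83 + sqrt(-1))**2 = (83 + I)**2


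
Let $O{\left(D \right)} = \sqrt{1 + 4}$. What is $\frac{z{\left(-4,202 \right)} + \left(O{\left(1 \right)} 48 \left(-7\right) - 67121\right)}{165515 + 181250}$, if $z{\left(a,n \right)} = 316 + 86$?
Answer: $- \frac{66719}{346765} - \frac{336 \sqrt{5}}{346765} \approx -0.19457$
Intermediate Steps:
$z{\left(a,n \right)} = 402$
$O{\left(D \right)} = \sqrt{5}$
$\frac{z{\left(-4,202 \right)} + \left(O{\left(1 \right)} 48 \left(-7\right) - 67121\right)}{165515 + 181250} = \frac{402 - \left(67121 - \sqrt{5} \cdot 48 \left(-7\right)\right)}{165515 + 181250} = \frac{402 - \left(67121 - 48 \sqrt{5} \left(-7\right)\right)}{346765} = \left(402 - \left(67121 + 336 \sqrt{5}\right)\right) \frac{1}{346765} = \left(-66719 - 336 \sqrt{5}\right) \frac{1}{346765} = - \frac{66719}{346765} - \frac{336 \sqrt{5}}{346765}$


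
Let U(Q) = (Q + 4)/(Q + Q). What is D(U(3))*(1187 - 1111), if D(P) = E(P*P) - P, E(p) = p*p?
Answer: 16891/324 ≈ 52.133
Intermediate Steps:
U(Q) = (4 + Q)/(2*Q) (U(Q) = (4 + Q)/((2*Q)) = (4 + Q)*(1/(2*Q)) = (4 + Q)/(2*Q))
E(p) = p²
D(P) = P⁴ - P (D(P) = (P*P)² - P = (P²)² - P = P⁴ - P)
D(U(3))*(1187 - 1111) = (((½)*(4 + 3)/3)⁴ - (4 + 3)/(2*3))*(1187 - 1111) = (((½)*(⅓)*7)⁴ - 7/(2*3))*76 = ((7/6)⁴ - 1*7/6)*76 = (2401/1296 - 7/6)*76 = (889/1296)*76 = 16891/324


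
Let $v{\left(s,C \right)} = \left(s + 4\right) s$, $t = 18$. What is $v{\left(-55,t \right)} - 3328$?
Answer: $-523$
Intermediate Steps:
$v{\left(s,C \right)} = s \left(4 + s\right)$ ($v{\left(s,C \right)} = \left(4 + s\right) s = s \left(4 + s\right)$)
$v{\left(-55,t \right)} - 3328 = - 55 \left(4 - 55\right) - 3328 = \left(-55\right) \left(-51\right) - 3328 = 2805 - 3328 = -523$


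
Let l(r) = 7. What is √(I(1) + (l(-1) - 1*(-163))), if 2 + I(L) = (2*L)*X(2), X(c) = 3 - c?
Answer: √170 ≈ 13.038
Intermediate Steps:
I(L) = -2 + 2*L (I(L) = -2 + (2*L)*(3 - 1*2) = -2 + (2*L)*(3 - 2) = -2 + (2*L)*1 = -2 + 2*L)
√(I(1) + (l(-1) - 1*(-163))) = √((-2 + 2*1) + (7 - 1*(-163))) = √((-2 + 2) + (7 + 163)) = √(0 + 170) = √170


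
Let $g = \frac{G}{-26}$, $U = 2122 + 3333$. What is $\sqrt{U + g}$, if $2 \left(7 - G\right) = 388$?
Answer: $\frac{\sqrt{3692442}}{26} \approx 73.907$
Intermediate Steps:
$G = -187$ ($G = 7 - 194 = -187$)
$U = 5455$
$g = \frac{187}{26}$ ($g = - \frac{187}{-26} = \left(-187\right) \left(- \frac{1}{26}\right) = \frac{187}{26} \approx 7.1923$)
$\sqrt{U + g} = \sqrt{5455 + \frac{187}{26}} = \sqrt{\frac{142017}{26}} = \frac{\sqrt{3692442}}{26}$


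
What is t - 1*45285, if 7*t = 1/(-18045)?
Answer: -5720174776/126315 ≈ -45285.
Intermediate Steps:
t = -1/126315 (t = (1/7)/(-18045) = (1/7)*(-1/18045) = -1/126315 ≈ -7.9167e-6)
t - 1*45285 = -1/126315 - 1*45285 = -1/126315 - 45285 = -5720174776/126315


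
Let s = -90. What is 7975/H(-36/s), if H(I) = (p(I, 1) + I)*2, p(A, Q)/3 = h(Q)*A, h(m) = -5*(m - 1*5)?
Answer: 39875/244 ≈ 163.42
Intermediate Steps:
h(m) = 25 - 5*m (h(m) = -5*(m - 5) = -5*(-5 + m) = 25 - 5*m)
p(A, Q) = 3*A*(25 - 5*Q) (p(A, Q) = 3*((25 - 5*Q)*A) = 3*(A*(25 - 5*Q)) = 3*A*(25 - 5*Q))
H(I) = 122*I (H(I) = (15*I*(5 - 1*1) + I)*2 = (15*I*(5 - 1) + I)*2 = (15*I*4 + I)*2 = (60*I + I)*2 = (61*I)*2 = 122*I)
7975/H(-36/s) = 7975/((122*(-36/(-90)))) = 7975/((122*(-36*(-1/90)))) = 7975/((122*(⅖))) = 7975/(244/5) = 7975*(5/244) = 39875/244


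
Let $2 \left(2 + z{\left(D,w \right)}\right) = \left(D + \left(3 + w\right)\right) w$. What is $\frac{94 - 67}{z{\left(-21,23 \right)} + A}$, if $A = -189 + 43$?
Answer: $- \frac{54}{181} \approx -0.29834$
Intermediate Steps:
$z{\left(D,w \right)} = -2 + \frac{w \left(3 + D + w\right)}{2}$ ($z{\left(D,w \right)} = -2 + \frac{\left(D + \left(3 + w\right)\right) w}{2} = -2 + \frac{\left(3 + D + w\right) w}{2} = -2 + \frac{w \left(3 + D + w\right)}{2}$)
$A = -146$
$\frac{94 - 67}{z{\left(-21,23 \right)} + A} = \frac{94 - 67}{\left(-2 + \frac{23^{2}}{2} + \frac{3}{2} \cdot 23 + \frac{1}{2} \left(-21\right) 23\right) - 146} = \frac{27}{\left(-2 + \frac{1}{2} \cdot 529 + \frac{69}{2} - \frac{483}{2}\right) - 146} = \frac{27}{\left(-2 + \frac{529}{2} + \frac{69}{2} - \frac{483}{2}\right) - 146} = \frac{27}{\frac{111}{2} - 146} = \frac{27}{- \frac{181}{2}} = 27 \left(- \frac{2}{181}\right) = - \frac{54}{181}$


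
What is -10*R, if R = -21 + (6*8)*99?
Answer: -47310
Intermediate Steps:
R = 4731 (R = -21 + 48*99 = -21 + 4752 = 4731)
-10*R = -10*4731 = -47310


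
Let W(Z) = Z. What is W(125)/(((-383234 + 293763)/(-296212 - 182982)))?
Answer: 59899250/89471 ≈ 669.48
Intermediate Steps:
W(125)/(((-383234 + 293763)/(-296212 - 182982))) = 125/(((-383234 + 293763)/(-296212 - 182982))) = 125/((-89471/(-479194))) = 125/((-89471*(-1/479194))) = 125/(89471/479194) = 125*(479194/89471) = 59899250/89471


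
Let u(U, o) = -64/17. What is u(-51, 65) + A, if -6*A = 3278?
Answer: -28055/51 ≈ -550.10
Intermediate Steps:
u(U, o) = -64/17 (u(U, o) = -64*1/17 = -64/17)
A = -1639/3 (A = -⅙*3278 = -1639/3 ≈ -546.33)
u(-51, 65) + A = -64/17 - 1639/3 = -28055/51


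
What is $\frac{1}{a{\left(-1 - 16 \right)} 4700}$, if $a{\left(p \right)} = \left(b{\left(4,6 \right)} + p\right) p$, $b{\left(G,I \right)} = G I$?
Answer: $- \frac{1}{559300} \approx -1.7879 \cdot 10^{-6}$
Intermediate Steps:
$a{\left(p \right)} = p \left(24 + p\right)$ ($a{\left(p \right)} = \left(4 \cdot 6 + p\right) p = \left(24 + p\right) p = p \left(24 + p\right)$)
$\frac{1}{a{\left(-1 - 16 \right)} 4700} = \frac{1}{\left(-1 - 16\right) \left(24 - 17\right) 4700} = \frac{1}{\left(-1 - 16\right) \left(24 - 17\right)} \frac{1}{4700} = \frac{1}{\left(-17\right) \left(24 - 17\right)} \frac{1}{4700} = \frac{1}{\left(-17\right) 7} \cdot \frac{1}{4700} = \frac{1}{-119} \cdot \frac{1}{4700} = \left(- \frac{1}{119}\right) \frac{1}{4700} = - \frac{1}{559300}$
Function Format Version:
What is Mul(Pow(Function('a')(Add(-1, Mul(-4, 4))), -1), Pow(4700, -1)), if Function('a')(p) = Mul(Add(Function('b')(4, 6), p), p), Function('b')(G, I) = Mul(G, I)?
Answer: Rational(-1, 559300) ≈ -1.7879e-6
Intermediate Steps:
Function('a')(p) = Mul(p, Add(24, p)) (Function('a')(p) = Mul(Add(Mul(4, 6), p), p) = Mul(Add(24, p), p) = Mul(p, Add(24, p)))
Mul(Pow(Function('a')(Add(-1, Mul(-4, 4))), -1), Pow(4700, -1)) = Mul(Pow(Mul(Add(-1, Mul(-4, 4)), Add(24, Add(-1, Mul(-4, 4)))), -1), Pow(4700, -1)) = Mul(Pow(Mul(Add(-1, -16), Add(24, Add(-1, -16))), -1), Rational(1, 4700)) = Mul(Pow(Mul(-17, Add(24, -17)), -1), Rational(1, 4700)) = Mul(Pow(Mul(-17, 7), -1), Rational(1, 4700)) = Mul(Pow(-119, -1), Rational(1, 4700)) = Mul(Rational(-1, 119), Rational(1, 4700)) = Rational(-1, 559300)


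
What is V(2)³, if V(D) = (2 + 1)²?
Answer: 729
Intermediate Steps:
V(D) = 9 (V(D) = 3² = 9)
V(2)³ = 9³ = 729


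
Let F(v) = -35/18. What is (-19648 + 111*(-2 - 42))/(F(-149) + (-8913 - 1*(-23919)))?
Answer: -441576/270073 ≈ -1.6350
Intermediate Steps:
F(v) = -35/18 (F(v) = -35*1/18 = -35/18)
(-19648 + 111*(-2 - 42))/(F(-149) + (-8913 - 1*(-23919))) = (-19648 + 111*(-2 - 42))/(-35/18 + (-8913 - 1*(-23919))) = (-19648 + 111*(-44))/(-35/18 + (-8913 + 23919)) = (-19648 - 4884)/(-35/18 + 15006) = -24532/270073/18 = -24532*18/270073 = -441576/270073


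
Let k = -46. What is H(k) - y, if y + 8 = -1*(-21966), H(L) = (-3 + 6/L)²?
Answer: -11610598/529 ≈ -21948.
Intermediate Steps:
y = 21958 (y = -8 - 1*(-21966) = -8 + 21966 = 21958)
H(k) - y = 9*(-2 - 46)²/(-46)² - 1*21958 = 9*(1/2116)*(-48)² - 21958 = 9*(1/2116)*2304 - 21958 = 5184/529 - 21958 = -11610598/529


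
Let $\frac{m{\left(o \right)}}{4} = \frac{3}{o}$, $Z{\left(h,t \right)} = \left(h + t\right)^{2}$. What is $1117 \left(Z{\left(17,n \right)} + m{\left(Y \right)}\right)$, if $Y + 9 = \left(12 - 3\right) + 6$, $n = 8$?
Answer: $700359$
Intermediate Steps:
$Y = 6$ ($Y = -9 + \left(\left(12 - 3\right) + 6\right) = -9 + \left(9 + 6\right) = -9 + 15 = 6$)
$m{\left(o \right)} = \frac{12}{o}$ ($m{\left(o \right)} = 4 \frac{3}{o} = \frac{12}{o}$)
$1117 \left(Z{\left(17,n \right)} + m{\left(Y \right)}\right) = 1117 \left(\left(17 + 8\right)^{2} + \frac{12}{6}\right) = 1117 \left(25^{2} + 12 \cdot \frac{1}{6}\right) = 1117 \left(625 + 2\right) = 1117 \cdot 627 = 700359$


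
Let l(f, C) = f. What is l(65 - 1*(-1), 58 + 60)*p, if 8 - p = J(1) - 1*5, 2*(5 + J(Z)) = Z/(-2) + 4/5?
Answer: 11781/10 ≈ 1178.1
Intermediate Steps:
J(Z) = -23/5 - Z/4 (J(Z) = -5 + (Z/(-2) + 4/5)/2 = -5 + (Z*(-1/2) + 4*(1/5))/2 = -5 + (-Z/2 + 4/5)/2 = -5 + (4/5 - Z/2)/2 = -5 + (2/5 - Z/4) = -23/5 - Z/4)
p = 357/20 (p = 8 - ((-23/5 - 1/4*1) - 1*5) = 8 - ((-23/5 - 1/4) - 5) = 8 - (-97/20 - 5) = 8 - 1*(-197/20) = 8 + 197/20 = 357/20 ≈ 17.850)
l(65 - 1*(-1), 58 + 60)*p = (65 - 1*(-1))*(357/20) = (65 + 1)*(357/20) = 66*(357/20) = 11781/10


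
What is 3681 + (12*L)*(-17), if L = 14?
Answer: 825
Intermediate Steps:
3681 + (12*L)*(-17) = 3681 + (12*14)*(-17) = 3681 + 168*(-17) = 3681 - 2856 = 825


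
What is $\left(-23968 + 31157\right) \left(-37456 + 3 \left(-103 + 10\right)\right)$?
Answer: $-271276915$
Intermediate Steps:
$\left(-23968 + 31157\right) \left(-37456 + 3 \left(-103 + 10\right)\right) = 7189 \left(-37456 + 3 \left(-93\right)\right) = 7189 \left(-37456 - 279\right) = 7189 \left(-37735\right) = -271276915$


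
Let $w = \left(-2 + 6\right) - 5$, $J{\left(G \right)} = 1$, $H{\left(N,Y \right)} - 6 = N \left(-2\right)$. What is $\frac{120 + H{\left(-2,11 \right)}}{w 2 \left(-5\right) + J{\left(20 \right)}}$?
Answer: $\frac{130}{11} \approx 11.818$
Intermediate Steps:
$H{\left(N,Y \right)} = 6 - 2 N$ ($H{\left(N,Y \right)} = 6 + N \left(-2\right) = 6 - 2 N$)
$w = -1$ ($w = 4 - 5 = -1$)
$\frac{120 + H{\left(-2,11 \right)}}{w 2 \left(-5\right) + J{\left(20 \right)}} = \frac{120 + \left(6 - -4\right)}{\left(-1\right) 2 \left(-5\right) + 1} = \frac{120 + \left(6 + 4\right)}{\left(-2\right) \left(-5\right) + 1} = \frac{120 + 10}{10 + 1} = \frac{130}{11}$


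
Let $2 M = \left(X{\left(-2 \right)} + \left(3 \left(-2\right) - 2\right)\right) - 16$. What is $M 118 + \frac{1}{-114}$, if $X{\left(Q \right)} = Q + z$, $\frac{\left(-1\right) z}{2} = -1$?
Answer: $- \frac{161425}{114} \approx -1416.0$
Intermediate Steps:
$z = 2$ ($z = \left(-2\right) \left(-1\right) = 2$)
$X{\left(Q \right)} = 2 + Q$ ($X{\left(Q \right)} = Q + 2 = 2 + Q$)
$M = -12$ ($M = \frac{\left(\left(2 - 2\right) + \left(3 \left(-2\right) - 2\right)\right) - 16}{2} = \frac{\left(0 - 8\right) - 16}{2} = \frac{-8 - 16}{2} = \frac{1}{2} \left(-24\right) = -12$)
$M 118 + \frac{1}{-114} = \left(-12\right) 118 + \frac{1}{-114} = -1416 - \frac{1}{114} = - \frac{161425}{114}$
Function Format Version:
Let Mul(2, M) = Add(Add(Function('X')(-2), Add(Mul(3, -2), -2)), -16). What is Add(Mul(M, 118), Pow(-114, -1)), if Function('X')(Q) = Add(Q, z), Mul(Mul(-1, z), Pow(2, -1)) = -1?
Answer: Rational(-161425, 114) ≈ -1416.0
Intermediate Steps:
z = 2 (z = Mul(-2, -1) = 2)
Function('X')(Q) = Add(2, Q) (Function('X')(Q) = Add(Q, 2) = Add(2, Q))
M = -12 (M = Mul(Rational(1, 2), Add(Add(Add(2, -2), Add(Mul(3, -2), -2)), -16)) = Mul(Rational(1, 2), Add(Add(0, Add(-6, -2)), -16)) = Mul(Rational(1, 2), Add(Add(0, -8), -16)) = Mul(Rational(1, 2), Add(-8, -16)) = Mul(Rational(1, 2), -24) = -12)
Add(Mul(M, 118), Pow(-114, -1)) = Add(Mul(-12, 118), Pow(-114, -1)) = Add(-1416, Rational(-1, 114)) = Rational(-161425, 114)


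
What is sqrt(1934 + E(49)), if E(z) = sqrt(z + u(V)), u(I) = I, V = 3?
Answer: sqrt(1934 + 2*sqrt(13)) ≈ 44.059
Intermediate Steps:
E(z) = sqrt(3 + z) (E(z) = sqrt(z + 3) = sqrt(3 + z))
sqrt(1934 + E(49)) = sqrt(1934 + sqrt(3 + 49)) = sqrt(1934 + sqrt(52)) = sqrt(1934 + 2*sqrt(13))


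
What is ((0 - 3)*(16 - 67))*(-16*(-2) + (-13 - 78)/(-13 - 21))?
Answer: 10611/2 ≈ 5305.5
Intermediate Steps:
((0 - 3)*(16 - 67))*(-16*(-2) + (-13 - 78)/(-13 - 21)) = (-3*(-51))*(32 - 91/(-34)) = 153*(32 - 91*(-1/34)) = 153*(32 + 91/34) = 153*(1179/34) = 10611/2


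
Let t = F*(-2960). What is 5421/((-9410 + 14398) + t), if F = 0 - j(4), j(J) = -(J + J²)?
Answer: -5421/54212 ≈ -0.099996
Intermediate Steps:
j(J) = -J - J²
F = 20 (F = 0 - (-1)*4*(1 + 4) = 0 - (-1)*4*5 = 0 - 1*(-20) = 0 + 20 = 20)
t = -59200 (t = 20*(-2960) = -59200)
5421/((-9410 + 14398) + t) = 5421/((-9410 + 14398) - 59200) = 5421/(4988 - 59200) = 5421/(-54212) = 5421*(-1/54212) = -5421/54212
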